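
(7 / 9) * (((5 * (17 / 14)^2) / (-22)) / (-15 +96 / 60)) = 7225 / 371448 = 0.02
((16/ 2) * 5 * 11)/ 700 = 22/ 35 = 0.63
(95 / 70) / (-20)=-19 / 280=-0.07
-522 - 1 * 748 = -1270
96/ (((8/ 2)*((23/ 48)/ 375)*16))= 27000/ 23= 1173.91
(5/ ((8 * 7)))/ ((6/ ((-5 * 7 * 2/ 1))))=-25/ 24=-1.04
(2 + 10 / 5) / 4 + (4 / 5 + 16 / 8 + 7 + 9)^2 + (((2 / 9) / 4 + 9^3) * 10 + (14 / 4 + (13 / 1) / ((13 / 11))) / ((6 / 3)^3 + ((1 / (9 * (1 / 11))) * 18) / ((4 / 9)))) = 7645.25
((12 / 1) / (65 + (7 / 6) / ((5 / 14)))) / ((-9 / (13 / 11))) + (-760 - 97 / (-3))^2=13419616439 / 25344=529498.75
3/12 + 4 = 17/4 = 4.25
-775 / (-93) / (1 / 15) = 125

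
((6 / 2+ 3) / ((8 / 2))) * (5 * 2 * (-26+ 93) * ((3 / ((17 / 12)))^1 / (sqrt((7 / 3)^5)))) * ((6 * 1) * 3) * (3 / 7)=17583480 * sqrt(21) / 40817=1974.12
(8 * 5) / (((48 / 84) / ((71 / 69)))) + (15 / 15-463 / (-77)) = 419950 / 5313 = 79.04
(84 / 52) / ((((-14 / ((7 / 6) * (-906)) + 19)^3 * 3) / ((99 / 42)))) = 3442951 / 18644853942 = 0.00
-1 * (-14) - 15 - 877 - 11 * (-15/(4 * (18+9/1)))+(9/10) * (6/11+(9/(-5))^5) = -5525359693/6187500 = -892.99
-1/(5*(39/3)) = -1/65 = -0.02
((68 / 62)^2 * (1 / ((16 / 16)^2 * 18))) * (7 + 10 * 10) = 61846 / 8649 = 7.15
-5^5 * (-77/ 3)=240625/ 3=80208.33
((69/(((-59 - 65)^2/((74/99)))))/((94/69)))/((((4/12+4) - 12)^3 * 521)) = -999/95257564336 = -0.00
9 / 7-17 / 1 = -110 / 7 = -15.71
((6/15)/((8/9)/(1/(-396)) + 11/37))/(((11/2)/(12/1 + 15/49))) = -89244/35070035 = -0.00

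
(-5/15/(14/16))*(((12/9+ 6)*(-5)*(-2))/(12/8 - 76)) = 3520/9387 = 0.37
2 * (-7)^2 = 98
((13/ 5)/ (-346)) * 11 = -143/ 1730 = -0.08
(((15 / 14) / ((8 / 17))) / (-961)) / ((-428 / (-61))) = -15555 / 46066496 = -0.00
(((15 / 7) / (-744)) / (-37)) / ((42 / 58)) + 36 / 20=1.80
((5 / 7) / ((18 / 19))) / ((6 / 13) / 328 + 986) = 20254 / 26487153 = 0.00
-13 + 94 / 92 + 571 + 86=29671 / 46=645.02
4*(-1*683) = -2732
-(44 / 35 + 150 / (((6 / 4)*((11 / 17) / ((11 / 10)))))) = -5994 / 35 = -171.26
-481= -481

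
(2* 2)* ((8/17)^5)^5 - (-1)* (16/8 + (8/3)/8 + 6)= 8.33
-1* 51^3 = -132651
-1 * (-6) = 6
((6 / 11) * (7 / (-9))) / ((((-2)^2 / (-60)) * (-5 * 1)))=-14 / 11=-1.27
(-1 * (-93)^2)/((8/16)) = -17298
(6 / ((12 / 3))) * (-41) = -123 / 2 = -61.50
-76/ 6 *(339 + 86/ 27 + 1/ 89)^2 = -25694612030552/ 17323227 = -1483246.28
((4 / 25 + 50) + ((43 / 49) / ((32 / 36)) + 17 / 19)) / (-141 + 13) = -9690217 / 23833600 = -0.41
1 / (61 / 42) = 42 / 61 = 0.69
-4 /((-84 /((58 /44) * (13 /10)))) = 0.08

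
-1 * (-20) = 20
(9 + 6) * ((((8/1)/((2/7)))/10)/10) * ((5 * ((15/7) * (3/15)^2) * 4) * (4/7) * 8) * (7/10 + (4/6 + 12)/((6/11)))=787.38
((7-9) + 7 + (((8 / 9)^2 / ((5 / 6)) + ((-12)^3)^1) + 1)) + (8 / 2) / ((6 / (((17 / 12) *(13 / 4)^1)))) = -1855421 / 1080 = -1717.98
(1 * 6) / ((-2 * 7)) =-3 / 7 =-0.43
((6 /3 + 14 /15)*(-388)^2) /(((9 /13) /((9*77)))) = 6630559936 /15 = 442037329.07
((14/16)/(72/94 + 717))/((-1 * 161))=-47/6207240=-0.00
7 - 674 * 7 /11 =-4641 /11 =-421.91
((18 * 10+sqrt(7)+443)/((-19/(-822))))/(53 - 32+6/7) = 1918 * sqrt(7)/969+1194914/969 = 1238.38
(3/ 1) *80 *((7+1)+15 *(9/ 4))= 10020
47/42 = 1.12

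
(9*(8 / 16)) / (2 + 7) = 1 / 2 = 0.50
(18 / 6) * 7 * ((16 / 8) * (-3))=-126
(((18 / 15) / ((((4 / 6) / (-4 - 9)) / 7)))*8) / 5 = -6552 / 25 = -262.08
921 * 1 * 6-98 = 5428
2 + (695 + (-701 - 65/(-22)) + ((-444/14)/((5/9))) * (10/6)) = -14813/154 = -96.19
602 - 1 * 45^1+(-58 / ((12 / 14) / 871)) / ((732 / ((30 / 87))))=581101 / 1098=529.24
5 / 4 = 1.25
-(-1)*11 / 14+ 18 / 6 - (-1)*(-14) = -143 / 14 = -10.21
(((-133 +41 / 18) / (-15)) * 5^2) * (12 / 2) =11765 / 9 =1307.22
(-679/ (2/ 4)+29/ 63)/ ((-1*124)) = 85525/ 7812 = 10.95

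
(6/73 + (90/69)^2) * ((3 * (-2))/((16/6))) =-4.01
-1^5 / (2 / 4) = -2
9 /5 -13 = -56 /5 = -11.20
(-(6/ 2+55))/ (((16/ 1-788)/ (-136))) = -1972/ 193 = -10.22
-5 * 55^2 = -15125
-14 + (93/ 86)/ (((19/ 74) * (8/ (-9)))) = -122473/ 6536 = -18.74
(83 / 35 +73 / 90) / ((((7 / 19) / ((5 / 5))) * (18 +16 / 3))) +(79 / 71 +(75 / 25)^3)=41618629 / 1461180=28.48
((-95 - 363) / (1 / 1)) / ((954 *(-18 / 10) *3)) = 0.09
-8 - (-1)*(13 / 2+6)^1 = 9 / 2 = 4.50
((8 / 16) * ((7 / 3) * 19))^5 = 41615795893 / 7776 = 5351825.60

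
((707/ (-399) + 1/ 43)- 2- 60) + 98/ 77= -1684414/ 26961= -62.48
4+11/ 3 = 7.67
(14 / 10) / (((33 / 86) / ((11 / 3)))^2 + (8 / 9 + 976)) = 0.00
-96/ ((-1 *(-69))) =-32/ 23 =-1.39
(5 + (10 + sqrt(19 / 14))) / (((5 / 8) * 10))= 2 * sqrt(266) / 175 + 12 / 5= 2.59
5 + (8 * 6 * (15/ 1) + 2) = 727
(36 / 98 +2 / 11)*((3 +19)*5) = 2960 / 49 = 60.41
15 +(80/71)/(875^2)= 15.00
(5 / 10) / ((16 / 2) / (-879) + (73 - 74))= -879 / 1774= -0.50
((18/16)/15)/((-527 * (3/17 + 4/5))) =-3/20584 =-0.00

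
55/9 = 6.11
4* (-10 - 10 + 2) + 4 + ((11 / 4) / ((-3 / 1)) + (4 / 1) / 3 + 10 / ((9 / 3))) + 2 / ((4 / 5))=-247 / 4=-61.75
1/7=0.14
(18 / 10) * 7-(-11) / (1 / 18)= 1053 / 5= 210.60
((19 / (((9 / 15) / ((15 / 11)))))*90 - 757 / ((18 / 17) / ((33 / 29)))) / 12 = 5881351 / 22968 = 256.07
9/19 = 0.47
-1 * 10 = -10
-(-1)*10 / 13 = 10 / 13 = 0.77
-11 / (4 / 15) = -165 / 4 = -41.25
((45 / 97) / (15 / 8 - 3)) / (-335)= 8 / 6499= 0.00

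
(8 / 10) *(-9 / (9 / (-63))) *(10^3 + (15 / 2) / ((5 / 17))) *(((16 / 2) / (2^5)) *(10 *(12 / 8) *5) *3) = 5814585 / 2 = 2907292.50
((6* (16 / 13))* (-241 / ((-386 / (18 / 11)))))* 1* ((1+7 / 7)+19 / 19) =624672 / 27599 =22.63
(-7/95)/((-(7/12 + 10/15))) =28/475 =0.06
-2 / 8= -1 / 4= -0.25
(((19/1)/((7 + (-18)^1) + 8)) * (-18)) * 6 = 684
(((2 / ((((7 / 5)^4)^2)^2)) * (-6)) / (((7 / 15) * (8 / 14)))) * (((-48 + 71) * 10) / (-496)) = 789642333984375 / 8241766781261048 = 0.10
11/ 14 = 0.79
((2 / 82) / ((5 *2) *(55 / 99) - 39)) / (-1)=0.00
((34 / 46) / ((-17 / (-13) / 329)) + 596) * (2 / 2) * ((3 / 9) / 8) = 5995 / 184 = 32.58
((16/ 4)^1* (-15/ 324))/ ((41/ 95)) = -475/ 1107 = -0.43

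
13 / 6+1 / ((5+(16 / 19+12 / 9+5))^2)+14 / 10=25816261 / 7224540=3.57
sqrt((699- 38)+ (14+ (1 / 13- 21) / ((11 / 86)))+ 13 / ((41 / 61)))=2*sqrt(4561197069) / 5863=23.04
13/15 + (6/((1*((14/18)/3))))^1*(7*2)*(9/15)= 2929/15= 195.27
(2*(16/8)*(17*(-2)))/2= -68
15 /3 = 5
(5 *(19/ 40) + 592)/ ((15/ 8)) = 317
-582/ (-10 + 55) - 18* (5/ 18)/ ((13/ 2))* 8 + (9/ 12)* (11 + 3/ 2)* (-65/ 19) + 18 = -982849/ 29640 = -33.16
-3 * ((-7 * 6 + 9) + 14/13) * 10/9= 4150/39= 106.41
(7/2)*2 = 7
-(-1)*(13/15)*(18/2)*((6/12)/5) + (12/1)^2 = 7239/50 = 144.78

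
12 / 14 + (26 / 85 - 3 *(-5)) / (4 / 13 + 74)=1.06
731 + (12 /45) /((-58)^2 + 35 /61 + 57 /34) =731.00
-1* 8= -8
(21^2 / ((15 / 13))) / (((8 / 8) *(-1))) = -1911 / 5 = -382.20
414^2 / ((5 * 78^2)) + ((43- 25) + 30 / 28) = 292269 / 11830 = 24.71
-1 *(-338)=338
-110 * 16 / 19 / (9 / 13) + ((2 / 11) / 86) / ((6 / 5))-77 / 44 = -43854571 / 323532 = -135.55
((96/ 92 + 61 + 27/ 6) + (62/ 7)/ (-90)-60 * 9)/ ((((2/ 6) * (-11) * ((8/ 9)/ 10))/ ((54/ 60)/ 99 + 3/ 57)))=241410987/ 2691920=89.68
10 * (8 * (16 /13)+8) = 2320 /13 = 178.46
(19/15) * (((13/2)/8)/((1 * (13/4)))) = 19/60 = 0.32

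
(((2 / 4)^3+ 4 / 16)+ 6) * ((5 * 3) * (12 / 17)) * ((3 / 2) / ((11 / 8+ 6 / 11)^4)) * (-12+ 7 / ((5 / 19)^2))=2704431172608 / 4078653605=663.07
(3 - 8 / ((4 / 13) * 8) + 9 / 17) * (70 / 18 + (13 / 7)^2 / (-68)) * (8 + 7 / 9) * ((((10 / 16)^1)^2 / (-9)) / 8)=-4319089975 / 84569038848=-0.05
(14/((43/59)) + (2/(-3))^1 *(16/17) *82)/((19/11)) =-18.67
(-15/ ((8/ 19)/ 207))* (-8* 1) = 58995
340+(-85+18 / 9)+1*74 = 331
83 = 83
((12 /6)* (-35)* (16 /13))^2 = 1254400 /169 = 7422.49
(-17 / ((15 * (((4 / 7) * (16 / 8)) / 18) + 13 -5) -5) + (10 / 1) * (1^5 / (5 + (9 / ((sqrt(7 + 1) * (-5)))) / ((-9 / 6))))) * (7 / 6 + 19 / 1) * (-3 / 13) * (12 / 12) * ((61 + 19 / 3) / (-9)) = -2878497677 / 36154053 -611050 * sqrt(2) / 145197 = -85.57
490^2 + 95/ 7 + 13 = 1680886/ 7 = 240126.57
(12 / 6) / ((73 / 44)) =88 / 73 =1.21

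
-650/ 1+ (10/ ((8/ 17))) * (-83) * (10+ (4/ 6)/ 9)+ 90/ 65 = -6464284/ 351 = -18416.76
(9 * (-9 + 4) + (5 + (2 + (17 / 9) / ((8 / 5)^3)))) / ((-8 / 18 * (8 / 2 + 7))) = 172979 / 22528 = 7.68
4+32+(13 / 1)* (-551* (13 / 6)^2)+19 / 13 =-15719579 / 468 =-33588.84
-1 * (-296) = 296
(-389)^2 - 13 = 151308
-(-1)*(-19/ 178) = -19/ 178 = -0.11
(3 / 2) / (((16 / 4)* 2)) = 3 / 16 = 0.19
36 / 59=0.61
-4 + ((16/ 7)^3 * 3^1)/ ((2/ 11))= 66212/ 343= 193.04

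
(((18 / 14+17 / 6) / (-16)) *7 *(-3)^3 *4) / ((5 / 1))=1557 / 40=38.92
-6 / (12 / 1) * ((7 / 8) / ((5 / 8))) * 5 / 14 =-1 / 4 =-0.25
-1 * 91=-91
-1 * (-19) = 19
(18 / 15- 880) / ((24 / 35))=-15379 / 12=-1281.58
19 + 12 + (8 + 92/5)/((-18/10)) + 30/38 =976/57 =17.12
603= 603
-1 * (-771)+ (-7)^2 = 820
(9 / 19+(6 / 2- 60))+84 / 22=-11016 / 209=-52.71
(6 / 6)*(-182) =-182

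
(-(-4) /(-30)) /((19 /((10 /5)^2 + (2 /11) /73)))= -6428 /228855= -0.03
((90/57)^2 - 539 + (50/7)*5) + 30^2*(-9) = -21734203/2527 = -8600.79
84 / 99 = 28 / 33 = 0.85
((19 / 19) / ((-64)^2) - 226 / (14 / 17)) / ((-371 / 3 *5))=23605227 / 53186560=0.44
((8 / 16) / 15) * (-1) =-1 / 30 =-0.03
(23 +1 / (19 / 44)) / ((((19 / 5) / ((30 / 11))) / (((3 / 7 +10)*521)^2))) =104365630771350 / 194579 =536366364.16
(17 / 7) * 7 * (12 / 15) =68 / 5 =13.60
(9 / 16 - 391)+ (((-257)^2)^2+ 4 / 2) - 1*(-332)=69799525513 / 16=4362470344.56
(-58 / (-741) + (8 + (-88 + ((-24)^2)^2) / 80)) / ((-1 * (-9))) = 461.58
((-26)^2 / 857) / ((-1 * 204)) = -169 / 43707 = -0.00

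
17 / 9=1.89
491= 491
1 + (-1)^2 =2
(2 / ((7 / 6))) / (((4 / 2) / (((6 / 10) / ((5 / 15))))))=54 / 35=1.54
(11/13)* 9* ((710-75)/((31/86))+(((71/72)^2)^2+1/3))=16155114082613/1203351552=13425.10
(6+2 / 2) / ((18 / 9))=7 / 2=3.50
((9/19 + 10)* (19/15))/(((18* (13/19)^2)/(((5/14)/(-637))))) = -71839/81385668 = -0.00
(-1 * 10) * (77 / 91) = -110 / 13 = -8.46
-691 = -691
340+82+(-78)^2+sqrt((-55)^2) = 6561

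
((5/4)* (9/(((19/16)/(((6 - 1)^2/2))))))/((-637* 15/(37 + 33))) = -0.87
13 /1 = 13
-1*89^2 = -7921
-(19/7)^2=-361/49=-7.37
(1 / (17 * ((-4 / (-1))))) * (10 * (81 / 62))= 405 / 2108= 0.19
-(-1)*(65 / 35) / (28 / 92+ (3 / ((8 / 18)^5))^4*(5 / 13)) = 4273801697165312 / 792740576958195949362517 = 0.00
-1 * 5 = -5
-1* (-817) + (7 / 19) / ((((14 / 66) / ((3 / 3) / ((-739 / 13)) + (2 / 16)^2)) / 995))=731122153 / 898624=813.60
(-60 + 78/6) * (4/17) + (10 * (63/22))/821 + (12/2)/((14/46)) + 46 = 58775109/1074689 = 54.69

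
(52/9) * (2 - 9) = -364/9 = -40.44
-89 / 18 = -4.94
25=25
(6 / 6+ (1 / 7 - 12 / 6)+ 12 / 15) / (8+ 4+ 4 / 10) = -0.00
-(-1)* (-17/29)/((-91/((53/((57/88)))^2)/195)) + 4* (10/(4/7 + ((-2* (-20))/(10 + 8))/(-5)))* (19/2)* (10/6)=5890986095/439698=13397.80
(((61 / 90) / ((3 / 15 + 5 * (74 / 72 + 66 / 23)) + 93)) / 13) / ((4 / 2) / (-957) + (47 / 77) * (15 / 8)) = 5185488 / 12803627213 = 0.00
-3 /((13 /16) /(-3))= 11.08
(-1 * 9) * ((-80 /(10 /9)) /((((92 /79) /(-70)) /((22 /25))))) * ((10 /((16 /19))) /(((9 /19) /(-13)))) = 11170768.30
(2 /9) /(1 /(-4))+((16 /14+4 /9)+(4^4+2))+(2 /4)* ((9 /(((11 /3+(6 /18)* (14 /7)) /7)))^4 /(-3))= -25864812305 /3598686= -7187.29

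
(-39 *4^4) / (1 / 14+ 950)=-139776 / 13301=-10.51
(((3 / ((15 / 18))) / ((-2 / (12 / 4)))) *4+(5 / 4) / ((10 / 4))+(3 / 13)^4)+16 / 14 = -39894047 / 1999270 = -19.95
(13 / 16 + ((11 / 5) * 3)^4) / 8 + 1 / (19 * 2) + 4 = 366794359 / 1520000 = 241.31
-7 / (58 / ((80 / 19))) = -280 / 551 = -0.51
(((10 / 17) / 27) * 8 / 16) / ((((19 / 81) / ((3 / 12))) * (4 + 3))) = 15 / 9044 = 0.00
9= 9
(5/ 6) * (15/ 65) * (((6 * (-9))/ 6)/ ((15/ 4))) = -6/ 13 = -0.46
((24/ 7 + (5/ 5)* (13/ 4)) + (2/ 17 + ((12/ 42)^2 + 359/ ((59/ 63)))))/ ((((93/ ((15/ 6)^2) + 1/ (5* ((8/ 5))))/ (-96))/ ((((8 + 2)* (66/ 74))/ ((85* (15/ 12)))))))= -19441875847680/ 92771302463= -209.57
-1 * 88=-88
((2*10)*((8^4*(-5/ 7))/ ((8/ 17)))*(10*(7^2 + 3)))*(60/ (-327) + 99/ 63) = -479311872000/ 5341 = -89741971.92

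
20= 20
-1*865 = -865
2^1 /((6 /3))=1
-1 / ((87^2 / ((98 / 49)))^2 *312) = -1 / 4468601358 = -0.00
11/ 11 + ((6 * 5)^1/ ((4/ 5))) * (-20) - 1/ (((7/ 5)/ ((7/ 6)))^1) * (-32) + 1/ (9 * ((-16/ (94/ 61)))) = -3172535/ 4392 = -722.34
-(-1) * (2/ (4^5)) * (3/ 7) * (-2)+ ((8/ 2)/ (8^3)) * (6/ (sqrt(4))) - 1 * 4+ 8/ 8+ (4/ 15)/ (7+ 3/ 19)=-1343911/ 456960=-2.94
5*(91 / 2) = 455 / 2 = 227.50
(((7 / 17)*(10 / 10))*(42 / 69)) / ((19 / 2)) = 196 / 7429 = 0.03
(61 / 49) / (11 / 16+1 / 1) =976 / 1323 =0.74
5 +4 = 9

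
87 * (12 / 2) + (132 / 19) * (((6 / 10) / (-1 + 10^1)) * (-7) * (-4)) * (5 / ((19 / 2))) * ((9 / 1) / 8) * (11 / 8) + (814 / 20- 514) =106961 / 1805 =59.26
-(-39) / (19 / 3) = 6.16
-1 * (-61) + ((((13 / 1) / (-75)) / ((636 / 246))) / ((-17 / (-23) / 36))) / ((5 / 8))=55.78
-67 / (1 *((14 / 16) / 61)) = -32696 / 7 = -4670.86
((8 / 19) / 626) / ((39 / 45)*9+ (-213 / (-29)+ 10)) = 290 / 10841381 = 0.00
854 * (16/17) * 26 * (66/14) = 1674816/17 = 98518.59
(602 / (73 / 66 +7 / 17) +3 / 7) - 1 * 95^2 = -8627.95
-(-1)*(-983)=-983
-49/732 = -0.07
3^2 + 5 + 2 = 16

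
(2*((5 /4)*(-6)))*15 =-225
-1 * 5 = -5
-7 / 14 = -0.50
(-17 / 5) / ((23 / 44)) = -748 / 115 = -6.50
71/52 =1.37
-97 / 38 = -2.55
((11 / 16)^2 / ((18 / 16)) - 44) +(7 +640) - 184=120793 / 288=419.42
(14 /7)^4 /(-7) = -16 /7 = -2.29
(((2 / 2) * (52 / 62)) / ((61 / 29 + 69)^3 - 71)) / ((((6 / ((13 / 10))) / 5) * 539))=4121741 / 878783525860086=0.00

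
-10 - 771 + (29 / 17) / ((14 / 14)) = -13248 / 17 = -779.29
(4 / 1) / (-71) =-4 / 71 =-0.06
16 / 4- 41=-37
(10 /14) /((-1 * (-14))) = 5 /98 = 0.05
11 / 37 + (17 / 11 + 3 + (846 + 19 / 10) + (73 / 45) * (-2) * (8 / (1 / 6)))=1702097 / 2442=697.01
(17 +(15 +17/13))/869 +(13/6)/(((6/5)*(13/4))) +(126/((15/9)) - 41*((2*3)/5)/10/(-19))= 3692264659/48294675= 76.45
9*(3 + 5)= 72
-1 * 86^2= -7396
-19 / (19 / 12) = -12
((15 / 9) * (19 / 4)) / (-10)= -19 / 24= -0.79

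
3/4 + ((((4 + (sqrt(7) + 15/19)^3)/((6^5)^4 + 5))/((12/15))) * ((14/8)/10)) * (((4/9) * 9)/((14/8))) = 1601 * sqrt(7)/1319873196862736141 + 75232772221176249089/100310362961567946716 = 0.75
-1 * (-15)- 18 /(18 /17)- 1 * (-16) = 14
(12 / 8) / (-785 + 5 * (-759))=-3 / 9160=-0.00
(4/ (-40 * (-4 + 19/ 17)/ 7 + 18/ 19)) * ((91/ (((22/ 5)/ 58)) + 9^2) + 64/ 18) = 294.89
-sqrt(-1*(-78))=-sqrt(78)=-8.83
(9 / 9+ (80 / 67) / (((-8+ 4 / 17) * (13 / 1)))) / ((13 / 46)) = 1306538 / 373659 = 3.50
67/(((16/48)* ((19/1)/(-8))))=-1608/19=-84.63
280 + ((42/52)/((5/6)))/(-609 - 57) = 1346793/4810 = 280.00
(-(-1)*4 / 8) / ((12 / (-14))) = -7 / 12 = -0.58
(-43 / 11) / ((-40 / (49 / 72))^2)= -103243 / 91238400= -0.00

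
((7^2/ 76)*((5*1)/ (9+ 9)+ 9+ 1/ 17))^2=19598040049/ 540841536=36.24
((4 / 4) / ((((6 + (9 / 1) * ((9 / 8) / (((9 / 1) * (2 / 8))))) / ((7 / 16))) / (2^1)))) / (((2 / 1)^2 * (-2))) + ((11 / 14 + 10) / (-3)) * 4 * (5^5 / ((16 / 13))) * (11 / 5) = -17994169 / 224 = -80331.11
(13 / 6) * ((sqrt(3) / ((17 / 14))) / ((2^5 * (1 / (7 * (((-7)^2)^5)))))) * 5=899683668065 * sqrt(3) / 1632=954839352.84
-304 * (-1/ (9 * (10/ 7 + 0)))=23.64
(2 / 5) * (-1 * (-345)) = 138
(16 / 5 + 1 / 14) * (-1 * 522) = -59769 / 35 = -1707.69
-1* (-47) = 47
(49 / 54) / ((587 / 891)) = 1617 / 1174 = 1.38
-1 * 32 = -32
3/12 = 1/4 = 0.25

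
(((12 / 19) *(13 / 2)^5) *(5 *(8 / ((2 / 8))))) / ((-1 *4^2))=-5569395 / 76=-73281.51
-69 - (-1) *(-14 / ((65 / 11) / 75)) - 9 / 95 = -304782 / 1235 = -246.79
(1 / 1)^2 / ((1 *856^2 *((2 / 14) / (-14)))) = -49 / 366368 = -0.00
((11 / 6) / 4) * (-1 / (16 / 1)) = -0.03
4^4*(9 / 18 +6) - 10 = 1654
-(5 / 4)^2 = -25 / 16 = -1.56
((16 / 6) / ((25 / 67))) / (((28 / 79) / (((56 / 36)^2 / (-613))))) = -296408 / 3723975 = -0.08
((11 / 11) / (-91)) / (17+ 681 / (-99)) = -33 / 30394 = -0.00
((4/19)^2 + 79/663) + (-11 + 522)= 122343400/239343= 511.16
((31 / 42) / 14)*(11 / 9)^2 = 3751 / 47628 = 0.08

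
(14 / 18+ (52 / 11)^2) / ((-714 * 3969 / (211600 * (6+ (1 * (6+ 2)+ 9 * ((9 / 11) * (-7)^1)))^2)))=-9274642033400 / 3810364173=-2434.06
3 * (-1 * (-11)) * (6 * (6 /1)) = 1188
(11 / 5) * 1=11 / 5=2.20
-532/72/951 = -133/17118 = -0.01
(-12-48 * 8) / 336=-33 / 28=-1.18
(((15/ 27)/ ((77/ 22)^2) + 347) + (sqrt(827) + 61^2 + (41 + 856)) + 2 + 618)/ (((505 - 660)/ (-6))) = 6 * sqrt(827)/ 155 + 985202/ 4557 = 217.31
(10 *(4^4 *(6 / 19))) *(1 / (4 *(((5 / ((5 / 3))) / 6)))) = 7680 / 19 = 404.21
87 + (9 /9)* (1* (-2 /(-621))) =54029 /621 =87.00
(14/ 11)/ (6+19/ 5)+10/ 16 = 465/ 616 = 0.75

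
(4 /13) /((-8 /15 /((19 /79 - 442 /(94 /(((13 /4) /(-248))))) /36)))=-0.00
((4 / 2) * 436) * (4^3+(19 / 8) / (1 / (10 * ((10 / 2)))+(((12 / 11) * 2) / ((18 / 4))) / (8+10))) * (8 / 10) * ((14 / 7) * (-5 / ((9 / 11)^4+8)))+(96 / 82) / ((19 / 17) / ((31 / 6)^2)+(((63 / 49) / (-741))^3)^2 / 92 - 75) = -8185124053221330791392237419151191279536 / 86495089427884026853228502195832329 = -94631.08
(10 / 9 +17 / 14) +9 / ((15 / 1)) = 1843 / 630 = 2.93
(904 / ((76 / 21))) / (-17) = -4746 / 323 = -14.69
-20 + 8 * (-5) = -60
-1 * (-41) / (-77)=-41 / 77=-0.53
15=15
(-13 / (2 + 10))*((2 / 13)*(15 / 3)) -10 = -65 / 6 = -10.83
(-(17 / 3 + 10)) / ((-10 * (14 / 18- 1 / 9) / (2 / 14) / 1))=47 / 140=0.34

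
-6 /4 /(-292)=3 /584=0.01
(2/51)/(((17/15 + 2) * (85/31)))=62/13583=0.00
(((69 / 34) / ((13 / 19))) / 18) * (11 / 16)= 4807 / 42432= 0.11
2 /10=1 /5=0.20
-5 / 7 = -0.71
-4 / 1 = -4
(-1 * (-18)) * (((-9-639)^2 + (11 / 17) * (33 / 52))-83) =3340099143 / 442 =7556785.39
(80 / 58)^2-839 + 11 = -694748 / 841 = -826.10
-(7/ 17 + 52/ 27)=-1073/ 459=-2.34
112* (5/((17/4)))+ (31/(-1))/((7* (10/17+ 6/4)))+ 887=8589625/8449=1016.64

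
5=5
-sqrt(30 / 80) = -sqrt(6) / 4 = -0.61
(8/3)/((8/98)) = 98/3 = 32.67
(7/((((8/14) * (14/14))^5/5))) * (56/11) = 4117715/1408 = 2924.51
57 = 57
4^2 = 16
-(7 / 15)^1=-0.47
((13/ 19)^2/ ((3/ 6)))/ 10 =169/ 1805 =0.09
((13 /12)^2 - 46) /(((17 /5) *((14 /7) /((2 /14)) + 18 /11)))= -355025 /421056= -0.84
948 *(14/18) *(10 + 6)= 35392/3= 11797.33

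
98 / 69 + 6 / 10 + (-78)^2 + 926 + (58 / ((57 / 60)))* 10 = 49965793 / 6555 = 7622.55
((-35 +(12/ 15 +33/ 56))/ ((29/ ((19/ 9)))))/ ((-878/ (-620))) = -1847693/ 1069404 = -1.73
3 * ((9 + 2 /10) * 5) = 138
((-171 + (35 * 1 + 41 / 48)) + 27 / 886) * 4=-2873093 / 5316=-540.46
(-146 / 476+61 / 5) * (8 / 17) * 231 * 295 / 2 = 55111782 / 289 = 190698.21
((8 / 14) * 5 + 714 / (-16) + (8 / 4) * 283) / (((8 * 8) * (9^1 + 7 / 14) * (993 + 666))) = 29357 / 56485632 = 0.00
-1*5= -5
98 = 98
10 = 10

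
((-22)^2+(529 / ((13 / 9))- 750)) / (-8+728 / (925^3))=-1031263421875 / 82311115536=-12.53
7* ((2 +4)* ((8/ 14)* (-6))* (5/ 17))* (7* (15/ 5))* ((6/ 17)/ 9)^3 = -4480/ 83521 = -0.05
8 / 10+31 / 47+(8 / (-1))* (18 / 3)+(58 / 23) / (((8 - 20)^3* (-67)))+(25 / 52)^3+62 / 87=-1822705715315233 / 39869638136640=-45.72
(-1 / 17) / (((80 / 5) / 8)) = -0.03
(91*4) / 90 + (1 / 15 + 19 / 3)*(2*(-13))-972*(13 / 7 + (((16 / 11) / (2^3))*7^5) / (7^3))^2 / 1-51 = -30116845669 / 266805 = -112879.61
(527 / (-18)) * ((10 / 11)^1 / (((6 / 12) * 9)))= -5270 / 891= -5.91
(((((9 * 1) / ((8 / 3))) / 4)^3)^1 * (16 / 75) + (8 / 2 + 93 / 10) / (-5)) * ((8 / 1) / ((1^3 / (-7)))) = 141.78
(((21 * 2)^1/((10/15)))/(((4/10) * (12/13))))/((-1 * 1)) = -170.62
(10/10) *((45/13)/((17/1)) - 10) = -2165/221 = -9.80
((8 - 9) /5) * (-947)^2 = -896809 /5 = -179361.80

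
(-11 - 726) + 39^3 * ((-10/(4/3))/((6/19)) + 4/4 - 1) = -5638253/4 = -1409563.25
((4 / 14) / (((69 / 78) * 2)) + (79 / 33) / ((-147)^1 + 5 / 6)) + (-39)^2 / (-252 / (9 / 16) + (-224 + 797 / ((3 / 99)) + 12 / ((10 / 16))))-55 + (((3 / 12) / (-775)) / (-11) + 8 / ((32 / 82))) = -2352892468169697 / 68606337407300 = -34.30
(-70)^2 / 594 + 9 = 5123 / 297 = 17.25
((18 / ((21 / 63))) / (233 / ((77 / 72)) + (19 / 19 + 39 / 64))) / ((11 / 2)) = 48384 / 1081595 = 0.04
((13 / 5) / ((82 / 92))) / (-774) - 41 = -3253034 / 79335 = -41.00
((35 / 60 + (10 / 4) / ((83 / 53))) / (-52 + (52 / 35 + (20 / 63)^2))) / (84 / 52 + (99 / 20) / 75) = -7778964375 / 302506880264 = -0.03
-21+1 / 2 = -41 / 2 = -20.50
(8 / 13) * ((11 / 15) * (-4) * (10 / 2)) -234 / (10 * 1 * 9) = -2267 / 195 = -11.63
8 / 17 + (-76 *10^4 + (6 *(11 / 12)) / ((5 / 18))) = -64598277 / 85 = -759979.73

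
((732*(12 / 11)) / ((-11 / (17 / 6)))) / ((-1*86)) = 12444 / 5203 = 2.39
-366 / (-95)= 3.85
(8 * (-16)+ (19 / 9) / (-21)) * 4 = -96844 / 189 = -512.40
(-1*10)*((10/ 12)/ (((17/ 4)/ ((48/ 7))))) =-13.45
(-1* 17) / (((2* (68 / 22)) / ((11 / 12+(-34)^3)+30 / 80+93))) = 10351363 / 96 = 107826.70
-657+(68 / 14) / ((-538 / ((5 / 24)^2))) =-712587881 / 1084608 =-657.00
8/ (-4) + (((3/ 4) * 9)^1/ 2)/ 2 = -5/ 16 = -0.31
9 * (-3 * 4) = -108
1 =1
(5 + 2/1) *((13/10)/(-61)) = -91/610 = -0.15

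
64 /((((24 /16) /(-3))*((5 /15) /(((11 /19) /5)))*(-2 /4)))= 8448 /95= 88.93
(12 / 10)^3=216 / 125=1.73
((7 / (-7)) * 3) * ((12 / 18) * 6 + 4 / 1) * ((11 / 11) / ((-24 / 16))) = 16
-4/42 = -2/21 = -0.10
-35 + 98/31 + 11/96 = -31.72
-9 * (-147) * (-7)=-9261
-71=-71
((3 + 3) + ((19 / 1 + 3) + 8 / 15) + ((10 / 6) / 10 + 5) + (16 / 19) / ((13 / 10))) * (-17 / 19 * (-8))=5769052 / 23465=245.86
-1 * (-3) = 3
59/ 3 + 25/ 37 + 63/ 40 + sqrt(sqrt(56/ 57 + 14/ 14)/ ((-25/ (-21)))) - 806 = -3481327/ 4440 + 19^(3/ 4) *339^(1/ 4) *sqrt(7)/ 95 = -783.00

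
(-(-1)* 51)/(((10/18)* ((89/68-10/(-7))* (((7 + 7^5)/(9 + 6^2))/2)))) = 280908/1564903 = 0.18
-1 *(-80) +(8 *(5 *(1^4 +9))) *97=38880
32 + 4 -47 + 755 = 744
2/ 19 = 0.11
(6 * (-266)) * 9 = -14364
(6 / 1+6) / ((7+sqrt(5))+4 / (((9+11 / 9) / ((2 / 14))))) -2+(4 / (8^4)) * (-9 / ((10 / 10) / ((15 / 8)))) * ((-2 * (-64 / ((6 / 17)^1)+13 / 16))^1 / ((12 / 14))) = -1072857730235 / 152160305152 -311052 * sqrt(5) / 1160891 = -7.65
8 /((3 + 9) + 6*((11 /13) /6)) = 104 /167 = 0.62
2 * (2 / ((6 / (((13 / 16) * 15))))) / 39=5 / 24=0.21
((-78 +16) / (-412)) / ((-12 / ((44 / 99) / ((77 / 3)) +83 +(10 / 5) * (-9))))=-465589 / 571032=-0.82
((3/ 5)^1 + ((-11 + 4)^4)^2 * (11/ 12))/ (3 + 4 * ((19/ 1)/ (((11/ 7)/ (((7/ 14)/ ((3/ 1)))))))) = 3487705001/ 7300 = 477767.81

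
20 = 20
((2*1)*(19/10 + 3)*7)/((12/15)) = 343/4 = 85.75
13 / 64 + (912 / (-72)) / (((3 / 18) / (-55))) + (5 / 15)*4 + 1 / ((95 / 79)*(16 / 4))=76275017 / 18240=4181.74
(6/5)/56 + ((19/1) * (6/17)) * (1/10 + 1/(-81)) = 39149/64260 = 0.61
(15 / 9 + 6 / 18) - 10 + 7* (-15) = -113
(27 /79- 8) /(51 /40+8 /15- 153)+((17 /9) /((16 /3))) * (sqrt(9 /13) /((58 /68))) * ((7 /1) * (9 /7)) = 72600 /1433297+2601 * sqrt(13) /3016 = 3.16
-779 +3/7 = -5450/7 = -778.57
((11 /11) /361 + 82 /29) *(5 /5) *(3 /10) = 88893 /104690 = 0.85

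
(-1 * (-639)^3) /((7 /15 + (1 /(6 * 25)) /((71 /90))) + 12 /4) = 277876731735 /3701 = 75081527.08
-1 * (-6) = 6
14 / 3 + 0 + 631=1907 / 3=635.67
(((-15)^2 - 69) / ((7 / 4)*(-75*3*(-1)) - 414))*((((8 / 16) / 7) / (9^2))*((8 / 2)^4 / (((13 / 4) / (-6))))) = 16384 / 5103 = 3.21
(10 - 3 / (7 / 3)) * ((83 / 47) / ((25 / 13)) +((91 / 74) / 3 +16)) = 275723843 / 1825950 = 151.00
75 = 75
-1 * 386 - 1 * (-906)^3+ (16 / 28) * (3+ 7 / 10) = 743677032.11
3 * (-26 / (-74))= 39 / 37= 1.05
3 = 3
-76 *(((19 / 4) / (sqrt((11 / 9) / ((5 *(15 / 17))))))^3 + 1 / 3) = -55883.63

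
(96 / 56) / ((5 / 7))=12 / 5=2.40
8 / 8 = 1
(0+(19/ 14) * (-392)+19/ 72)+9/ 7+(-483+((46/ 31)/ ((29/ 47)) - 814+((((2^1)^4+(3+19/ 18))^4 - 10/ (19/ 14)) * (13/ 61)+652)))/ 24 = 16158187046454083/ 18375638133888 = 879.33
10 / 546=5 / 273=0.02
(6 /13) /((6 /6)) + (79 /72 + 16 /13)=2611 /936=2.79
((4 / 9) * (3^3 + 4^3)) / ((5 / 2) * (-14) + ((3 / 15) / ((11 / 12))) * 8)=-20020 / 16461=-1.22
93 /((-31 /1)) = -3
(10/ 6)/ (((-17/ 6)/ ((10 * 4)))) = -400/ 17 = -23.53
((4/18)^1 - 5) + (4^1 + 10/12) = 1/18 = 0.06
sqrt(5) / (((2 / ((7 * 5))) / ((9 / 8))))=44.02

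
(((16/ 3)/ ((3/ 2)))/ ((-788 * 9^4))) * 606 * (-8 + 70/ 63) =100192/ 34897959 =0.00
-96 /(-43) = 2.23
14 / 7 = 2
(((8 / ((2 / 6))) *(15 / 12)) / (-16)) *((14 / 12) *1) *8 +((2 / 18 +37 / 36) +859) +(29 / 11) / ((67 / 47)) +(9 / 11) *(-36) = 21624475 / 26532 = 815.03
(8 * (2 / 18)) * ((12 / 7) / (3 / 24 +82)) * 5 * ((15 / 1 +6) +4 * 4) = 3.43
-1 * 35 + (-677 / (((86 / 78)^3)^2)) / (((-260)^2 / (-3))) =-88456795297961 / 2528545219600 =-34.98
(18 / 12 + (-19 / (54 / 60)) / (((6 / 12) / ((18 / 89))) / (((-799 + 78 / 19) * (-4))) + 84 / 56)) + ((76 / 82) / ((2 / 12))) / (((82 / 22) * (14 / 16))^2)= -110585172271 / 9181793462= -12.04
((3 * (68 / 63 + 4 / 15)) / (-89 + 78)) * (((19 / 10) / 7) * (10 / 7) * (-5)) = 8056 / 11319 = 0.71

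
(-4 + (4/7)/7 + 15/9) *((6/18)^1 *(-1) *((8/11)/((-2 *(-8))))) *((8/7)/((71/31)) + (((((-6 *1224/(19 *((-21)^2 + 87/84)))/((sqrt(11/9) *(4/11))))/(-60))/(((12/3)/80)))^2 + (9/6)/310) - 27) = -146485373550513399971/165328350328589845320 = -0.89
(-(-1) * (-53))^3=-148877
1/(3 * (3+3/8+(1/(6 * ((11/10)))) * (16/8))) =88/971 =0.09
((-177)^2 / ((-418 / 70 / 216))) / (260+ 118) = -626580 / 209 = -2997.99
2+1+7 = 10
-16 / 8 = -2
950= 950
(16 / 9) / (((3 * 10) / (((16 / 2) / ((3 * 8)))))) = 8 / 405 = 0.02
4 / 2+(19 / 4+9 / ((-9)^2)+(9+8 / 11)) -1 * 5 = 4589 / 396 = 11.59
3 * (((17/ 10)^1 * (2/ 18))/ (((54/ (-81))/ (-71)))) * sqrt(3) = 1207 * sqrt(3)/ 20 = 104.53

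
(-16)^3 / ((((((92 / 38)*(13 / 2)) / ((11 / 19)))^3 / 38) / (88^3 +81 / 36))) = -141179308509184 / 26730899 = -5281502.45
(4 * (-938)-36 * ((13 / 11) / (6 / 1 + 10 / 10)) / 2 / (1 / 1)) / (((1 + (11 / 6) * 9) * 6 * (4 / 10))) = -144569 / 1617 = -89.41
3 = 3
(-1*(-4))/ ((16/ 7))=7/ 4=1.75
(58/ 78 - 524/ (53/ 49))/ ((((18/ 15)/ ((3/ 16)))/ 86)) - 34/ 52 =-214984429/ 33072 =-6500.50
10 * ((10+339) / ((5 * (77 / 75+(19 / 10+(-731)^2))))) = 104700 / 80154589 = 0.00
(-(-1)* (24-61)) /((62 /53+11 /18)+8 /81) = -317682 /16139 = -19.68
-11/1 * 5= -55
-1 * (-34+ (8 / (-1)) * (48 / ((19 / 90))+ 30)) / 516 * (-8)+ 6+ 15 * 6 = 155764 / 2451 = 63.55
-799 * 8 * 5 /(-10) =3196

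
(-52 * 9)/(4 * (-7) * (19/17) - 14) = 3978/385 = 10.33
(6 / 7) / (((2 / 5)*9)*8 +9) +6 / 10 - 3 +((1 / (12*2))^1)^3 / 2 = -16103179 / 6773760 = -2.38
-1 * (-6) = 6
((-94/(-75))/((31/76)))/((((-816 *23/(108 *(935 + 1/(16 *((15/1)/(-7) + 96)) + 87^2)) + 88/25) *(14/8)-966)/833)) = -542836459582/203573172213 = -2.67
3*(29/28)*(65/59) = 5655/1652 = 3.42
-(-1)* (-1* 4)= -4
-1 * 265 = -265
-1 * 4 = -4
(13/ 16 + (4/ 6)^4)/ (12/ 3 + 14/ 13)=1547/ 7776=0.20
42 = 42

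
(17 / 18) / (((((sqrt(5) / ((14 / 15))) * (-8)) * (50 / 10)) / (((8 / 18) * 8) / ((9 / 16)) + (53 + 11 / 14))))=-1158737 * sqrt(5) / 4374000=-0.59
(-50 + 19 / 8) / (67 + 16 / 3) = -1143 / 1736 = -0.66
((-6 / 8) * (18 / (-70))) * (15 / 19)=81 / 532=0.15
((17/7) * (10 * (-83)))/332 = -85/14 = -6.07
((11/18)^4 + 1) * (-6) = -119617/17496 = -6.84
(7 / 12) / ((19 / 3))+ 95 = 7227 / 76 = 95.09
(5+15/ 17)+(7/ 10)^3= 105831/ 17000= 6.23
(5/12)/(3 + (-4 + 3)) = 0.21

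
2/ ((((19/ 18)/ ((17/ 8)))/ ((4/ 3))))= 102/ 19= 5.37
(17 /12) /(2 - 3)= -17 /12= -1.42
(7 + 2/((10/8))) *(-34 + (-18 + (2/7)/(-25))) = -391386/875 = -447.30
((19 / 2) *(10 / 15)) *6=38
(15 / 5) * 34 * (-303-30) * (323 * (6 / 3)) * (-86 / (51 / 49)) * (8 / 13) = 14504116032 / 13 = 1115701233.23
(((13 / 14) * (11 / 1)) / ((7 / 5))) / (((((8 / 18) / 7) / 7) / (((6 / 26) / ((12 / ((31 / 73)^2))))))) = 475695 / 170528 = 2.79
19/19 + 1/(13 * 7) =1.01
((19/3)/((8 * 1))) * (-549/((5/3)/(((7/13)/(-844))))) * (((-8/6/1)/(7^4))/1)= -0.00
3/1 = 3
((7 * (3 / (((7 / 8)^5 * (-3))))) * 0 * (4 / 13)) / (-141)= 0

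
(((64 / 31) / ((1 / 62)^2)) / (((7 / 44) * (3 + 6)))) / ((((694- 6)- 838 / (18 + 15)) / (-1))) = -1920512 / 229593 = -8.36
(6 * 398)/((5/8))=19104/5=3820.80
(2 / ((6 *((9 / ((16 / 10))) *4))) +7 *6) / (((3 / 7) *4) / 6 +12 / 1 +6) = 4963 / 2160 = 2.30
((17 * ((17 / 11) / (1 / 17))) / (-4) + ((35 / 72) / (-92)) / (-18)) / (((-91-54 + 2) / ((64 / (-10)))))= -146446319 / 29304990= -5.00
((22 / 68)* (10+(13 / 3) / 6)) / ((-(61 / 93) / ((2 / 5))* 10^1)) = -65813 / 311100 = -0.21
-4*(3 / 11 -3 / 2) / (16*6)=9 / 176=0.05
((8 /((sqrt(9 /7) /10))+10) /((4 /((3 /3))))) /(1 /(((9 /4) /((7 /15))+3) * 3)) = 3285 /56+1095 * sqrt(7) /7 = 472.53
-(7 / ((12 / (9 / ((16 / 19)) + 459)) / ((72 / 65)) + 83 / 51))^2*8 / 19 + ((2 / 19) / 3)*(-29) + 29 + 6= 24094887333809 / 912373423473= 26.41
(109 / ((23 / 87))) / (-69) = -3161 / 529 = -5.98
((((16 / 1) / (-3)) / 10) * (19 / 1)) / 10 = -1.01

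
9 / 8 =1.12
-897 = -897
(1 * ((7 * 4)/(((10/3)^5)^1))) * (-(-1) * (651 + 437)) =231336/3125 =74.03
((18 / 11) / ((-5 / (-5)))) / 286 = 9 / 1573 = 0.01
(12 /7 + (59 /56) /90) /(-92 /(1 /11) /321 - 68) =-930793 /38371200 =-0.02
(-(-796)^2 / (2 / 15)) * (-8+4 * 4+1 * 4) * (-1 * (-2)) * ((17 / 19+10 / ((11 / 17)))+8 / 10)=-408781164096 / 209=-1955890737.30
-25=-25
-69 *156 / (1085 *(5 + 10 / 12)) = -64584 / 37975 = -1.70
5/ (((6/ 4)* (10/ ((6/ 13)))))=2/ 13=0.15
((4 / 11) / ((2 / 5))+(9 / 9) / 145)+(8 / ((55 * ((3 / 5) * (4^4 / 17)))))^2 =148152241 / 161694720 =0.92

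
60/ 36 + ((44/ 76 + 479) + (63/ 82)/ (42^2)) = 62981633/ 130872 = 481.25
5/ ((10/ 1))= 1/ 2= 0.50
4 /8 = 1 /2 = 0.50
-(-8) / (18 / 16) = 64 / 9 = 7.11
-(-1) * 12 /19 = 12 /19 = 0.63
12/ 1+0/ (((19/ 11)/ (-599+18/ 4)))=12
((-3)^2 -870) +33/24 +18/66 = -75623/88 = -859.35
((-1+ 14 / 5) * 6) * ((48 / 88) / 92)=81 / 1265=0.06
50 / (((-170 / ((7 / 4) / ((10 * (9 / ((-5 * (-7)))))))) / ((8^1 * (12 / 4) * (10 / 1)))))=-48.04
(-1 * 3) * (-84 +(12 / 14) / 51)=29982 / 119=251.95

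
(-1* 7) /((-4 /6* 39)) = 0.27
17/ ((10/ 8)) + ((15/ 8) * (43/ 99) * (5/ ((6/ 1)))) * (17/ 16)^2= 29127647/ 2027520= 14.37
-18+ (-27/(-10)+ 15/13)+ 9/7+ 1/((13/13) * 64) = -374041/29120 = -12.84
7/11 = 0.64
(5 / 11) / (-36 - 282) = -5 / 3498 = -0.00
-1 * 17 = -17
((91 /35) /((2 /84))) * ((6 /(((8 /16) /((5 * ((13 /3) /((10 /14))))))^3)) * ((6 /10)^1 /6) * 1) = 1097199376 /75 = 14629325.01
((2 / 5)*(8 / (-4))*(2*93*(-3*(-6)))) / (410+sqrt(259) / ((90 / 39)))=-988329600 / 151246229+1044576*sqrt(259) / 151246229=-6.42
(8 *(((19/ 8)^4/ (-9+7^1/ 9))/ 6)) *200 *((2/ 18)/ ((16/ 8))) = -3258025/ 56832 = -57.33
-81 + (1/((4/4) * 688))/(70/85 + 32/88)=-12371429/152736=-81.00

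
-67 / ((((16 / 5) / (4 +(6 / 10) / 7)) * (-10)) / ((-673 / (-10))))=6448013 / 11200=575.72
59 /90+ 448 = 40379 /90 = 448.66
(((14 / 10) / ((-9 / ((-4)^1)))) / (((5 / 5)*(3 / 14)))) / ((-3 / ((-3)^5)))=235.20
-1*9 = -9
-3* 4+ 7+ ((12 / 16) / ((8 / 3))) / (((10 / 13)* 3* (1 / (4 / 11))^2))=-12061 / 2420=-4.98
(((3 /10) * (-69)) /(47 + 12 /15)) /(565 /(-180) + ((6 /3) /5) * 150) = -162 /21271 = -0.01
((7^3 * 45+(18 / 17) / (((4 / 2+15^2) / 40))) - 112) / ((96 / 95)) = 15163.57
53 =53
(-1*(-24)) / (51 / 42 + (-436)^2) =336 / 2661361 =0.00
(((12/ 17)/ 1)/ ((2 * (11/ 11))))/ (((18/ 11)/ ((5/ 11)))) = 5/ 51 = 0.10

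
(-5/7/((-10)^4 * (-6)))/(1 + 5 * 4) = 1/1764000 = 0.00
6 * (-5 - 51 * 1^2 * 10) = -3090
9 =9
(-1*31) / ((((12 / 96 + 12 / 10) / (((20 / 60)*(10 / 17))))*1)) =-12400 / 2703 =-4.59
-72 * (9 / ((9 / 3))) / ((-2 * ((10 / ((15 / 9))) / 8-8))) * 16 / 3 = -2304 / 29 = -79.45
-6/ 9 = -2/ 3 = -0.67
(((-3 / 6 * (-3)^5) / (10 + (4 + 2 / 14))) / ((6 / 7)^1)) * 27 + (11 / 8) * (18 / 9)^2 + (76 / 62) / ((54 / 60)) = 3406291 / 12276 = 277.48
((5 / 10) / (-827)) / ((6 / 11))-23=-228263 / 9924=-23.00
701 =701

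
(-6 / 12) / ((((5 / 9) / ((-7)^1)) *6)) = 21 / 20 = 1.05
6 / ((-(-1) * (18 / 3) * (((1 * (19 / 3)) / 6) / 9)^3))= 4251528 / 6859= 619.85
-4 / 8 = -1 / 2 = -0.50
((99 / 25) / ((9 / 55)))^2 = 14641 / 25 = 585.64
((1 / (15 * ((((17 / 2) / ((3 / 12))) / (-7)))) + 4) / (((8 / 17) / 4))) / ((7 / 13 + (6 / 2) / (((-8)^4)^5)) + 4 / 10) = 7617640611313589682176 / 210984635343052997193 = 36.11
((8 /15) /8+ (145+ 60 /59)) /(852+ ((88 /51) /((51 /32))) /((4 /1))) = 28022307 /163485755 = 0.17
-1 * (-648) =648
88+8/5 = 448/5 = 89.60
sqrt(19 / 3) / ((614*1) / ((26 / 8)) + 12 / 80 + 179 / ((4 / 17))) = 130*sqrt(57) / 370431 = 0.00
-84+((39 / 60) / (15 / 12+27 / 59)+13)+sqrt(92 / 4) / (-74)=-10946 / 155 - sqrt(23) / 74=-70.68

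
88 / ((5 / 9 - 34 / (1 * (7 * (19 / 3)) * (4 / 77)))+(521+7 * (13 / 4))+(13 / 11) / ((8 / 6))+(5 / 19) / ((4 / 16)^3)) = 331056 / 2058833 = 0.16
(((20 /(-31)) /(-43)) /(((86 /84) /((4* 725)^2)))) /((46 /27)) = 95369400000 /1318337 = 72340.68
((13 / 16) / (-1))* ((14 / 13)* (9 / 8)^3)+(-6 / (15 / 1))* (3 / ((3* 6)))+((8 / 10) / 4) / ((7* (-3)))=-568583 / 430080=-1.32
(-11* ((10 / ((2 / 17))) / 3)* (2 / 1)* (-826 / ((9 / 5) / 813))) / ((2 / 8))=8371840400 / 9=930204488.89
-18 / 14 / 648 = -1 / 504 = -0.00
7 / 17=0.41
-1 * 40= -40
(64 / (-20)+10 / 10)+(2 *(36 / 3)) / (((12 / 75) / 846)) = 634489 / 5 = 126897.80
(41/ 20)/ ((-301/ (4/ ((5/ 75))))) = -123/ 301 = -0.41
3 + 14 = 17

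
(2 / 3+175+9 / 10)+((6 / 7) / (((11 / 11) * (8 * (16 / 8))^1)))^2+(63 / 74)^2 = 11417358079 / 64397760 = 177.29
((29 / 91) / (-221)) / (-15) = 29 / 301665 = 0.00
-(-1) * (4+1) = 5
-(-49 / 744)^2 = -2401 / 553536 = -0.00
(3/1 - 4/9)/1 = 2.56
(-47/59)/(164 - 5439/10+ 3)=470/222371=0.00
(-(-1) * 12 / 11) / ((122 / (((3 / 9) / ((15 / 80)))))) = 32 / 2013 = 0.02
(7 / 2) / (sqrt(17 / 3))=7 *sqrt(51) / 34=1.47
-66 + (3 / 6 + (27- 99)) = -275 / 2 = -137.50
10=10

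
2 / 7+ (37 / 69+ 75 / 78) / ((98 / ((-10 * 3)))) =-5063 / 29302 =-0.17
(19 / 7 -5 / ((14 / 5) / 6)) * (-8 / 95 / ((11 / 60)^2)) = 46080 / 2299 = 20.04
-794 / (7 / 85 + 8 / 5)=-67490 / 143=-471.96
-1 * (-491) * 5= 2455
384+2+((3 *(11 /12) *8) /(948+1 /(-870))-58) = 270540092 /824759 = 328.02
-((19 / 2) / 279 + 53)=-29593 / 558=-53.03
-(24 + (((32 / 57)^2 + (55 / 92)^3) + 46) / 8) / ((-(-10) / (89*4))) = -53708631453727 / 50599146240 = -1061.45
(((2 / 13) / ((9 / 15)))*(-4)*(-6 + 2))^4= 655360000 / 2313441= 283.28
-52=-52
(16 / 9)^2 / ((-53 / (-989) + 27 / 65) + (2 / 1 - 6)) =-1028560 / 1149147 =-0.90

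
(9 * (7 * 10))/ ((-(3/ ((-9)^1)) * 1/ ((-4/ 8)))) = -945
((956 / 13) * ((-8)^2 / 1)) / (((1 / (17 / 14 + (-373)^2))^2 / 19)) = 1102631652415551296 / 637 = 1730975906460834.06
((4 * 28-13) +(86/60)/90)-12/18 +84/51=4589831/45900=100.00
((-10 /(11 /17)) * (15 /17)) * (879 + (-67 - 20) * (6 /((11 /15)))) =-275850 /121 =-2279.75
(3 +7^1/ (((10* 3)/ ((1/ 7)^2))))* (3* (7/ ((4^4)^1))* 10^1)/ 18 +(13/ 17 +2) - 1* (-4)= 540647/ 78336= 6.90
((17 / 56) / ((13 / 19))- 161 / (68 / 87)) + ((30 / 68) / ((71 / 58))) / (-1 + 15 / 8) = -180246673 / 878696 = -205.13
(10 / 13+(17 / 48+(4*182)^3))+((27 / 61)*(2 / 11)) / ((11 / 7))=1777026622663841 / 4605744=385828353.17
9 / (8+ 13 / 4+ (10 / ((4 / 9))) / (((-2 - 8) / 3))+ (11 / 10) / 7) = 315 / 163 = 1.93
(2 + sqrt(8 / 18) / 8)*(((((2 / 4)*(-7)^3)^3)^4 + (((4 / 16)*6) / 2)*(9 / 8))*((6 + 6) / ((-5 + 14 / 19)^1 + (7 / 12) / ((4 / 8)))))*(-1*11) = 41565881008850068170136191560768475 / 722944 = 57495298403265077475068870000.00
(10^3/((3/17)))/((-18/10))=-85000/27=-3148.15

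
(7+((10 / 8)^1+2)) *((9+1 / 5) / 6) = 943 / 60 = 15.72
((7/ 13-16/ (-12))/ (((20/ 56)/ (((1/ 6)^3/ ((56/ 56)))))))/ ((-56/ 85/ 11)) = -13651/ 33696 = -0.41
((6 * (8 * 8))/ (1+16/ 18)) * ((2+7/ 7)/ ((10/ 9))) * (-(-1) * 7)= 326592/ 85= 3842.26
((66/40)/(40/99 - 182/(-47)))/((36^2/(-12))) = -5687/1591840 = -0.00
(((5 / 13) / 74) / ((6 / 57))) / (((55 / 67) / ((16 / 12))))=1273 / 15873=0.08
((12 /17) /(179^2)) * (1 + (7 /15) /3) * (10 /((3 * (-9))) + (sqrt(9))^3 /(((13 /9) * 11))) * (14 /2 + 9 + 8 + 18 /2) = 82096 /73534095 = 0.00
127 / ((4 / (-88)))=-2794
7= 7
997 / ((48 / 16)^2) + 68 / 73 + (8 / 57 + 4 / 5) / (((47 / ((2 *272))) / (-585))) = -3670088467 / 586701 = -6255.47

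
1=1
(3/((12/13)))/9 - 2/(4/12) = -5.64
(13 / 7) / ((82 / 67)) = 871 / 574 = 1.52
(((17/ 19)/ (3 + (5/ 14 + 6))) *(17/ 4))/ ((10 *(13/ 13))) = 2023/ 49780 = 0.04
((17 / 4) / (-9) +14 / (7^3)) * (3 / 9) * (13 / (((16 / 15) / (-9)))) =49465 / 3136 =15.77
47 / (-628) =-47 / 628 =-0.07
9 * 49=441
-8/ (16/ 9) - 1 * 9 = -27/ 2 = -13.50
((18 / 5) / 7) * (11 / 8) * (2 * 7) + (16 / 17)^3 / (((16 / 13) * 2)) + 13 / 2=411186 / 24565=16.74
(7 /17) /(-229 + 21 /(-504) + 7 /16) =-336 /186541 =-0.00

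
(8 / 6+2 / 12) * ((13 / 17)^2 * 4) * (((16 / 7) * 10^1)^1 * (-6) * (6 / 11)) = -5840640 / 22253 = -262.47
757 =757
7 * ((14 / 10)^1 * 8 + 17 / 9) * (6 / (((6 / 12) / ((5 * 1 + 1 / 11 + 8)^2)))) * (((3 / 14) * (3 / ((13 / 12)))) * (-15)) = -2638116864 / 1573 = -1677124.52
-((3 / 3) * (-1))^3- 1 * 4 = -3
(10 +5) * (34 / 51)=10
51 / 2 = 25.50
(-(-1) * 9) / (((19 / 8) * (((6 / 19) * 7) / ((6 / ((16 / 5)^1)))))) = 45 / 14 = 3.21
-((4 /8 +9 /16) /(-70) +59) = -66063 /1120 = -58.98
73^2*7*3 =111909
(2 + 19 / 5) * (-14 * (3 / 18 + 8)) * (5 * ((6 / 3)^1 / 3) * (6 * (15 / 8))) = -49735 / 2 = -24867.50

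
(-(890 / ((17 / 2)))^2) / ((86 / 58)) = -91883600 / 12427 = -7393.87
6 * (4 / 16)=3 / 2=1.50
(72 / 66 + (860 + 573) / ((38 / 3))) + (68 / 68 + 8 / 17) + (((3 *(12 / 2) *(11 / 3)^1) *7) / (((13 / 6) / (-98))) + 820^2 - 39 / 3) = 60194066245 / 92378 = 651606.08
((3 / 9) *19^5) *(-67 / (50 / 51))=-2820276761 / 50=-56405535.22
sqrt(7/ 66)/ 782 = sqrt(462)/ 51612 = 0.00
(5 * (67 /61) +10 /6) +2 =1676 /183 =9.16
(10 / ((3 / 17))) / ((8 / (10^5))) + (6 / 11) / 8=93500009 / 132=708333.40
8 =8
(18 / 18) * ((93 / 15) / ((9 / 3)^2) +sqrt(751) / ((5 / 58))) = 31 / 45 +58 * sqrt(751) / 5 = 318.58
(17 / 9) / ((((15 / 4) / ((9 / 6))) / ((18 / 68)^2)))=9 / 170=0.05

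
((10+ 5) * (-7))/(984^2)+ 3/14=483883/2259264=0.21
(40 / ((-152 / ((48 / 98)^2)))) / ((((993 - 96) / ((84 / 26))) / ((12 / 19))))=-69120 / 481300001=-0.00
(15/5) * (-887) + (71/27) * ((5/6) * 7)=-428597/162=-2645.66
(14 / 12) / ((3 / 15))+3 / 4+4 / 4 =91 / 12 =7.58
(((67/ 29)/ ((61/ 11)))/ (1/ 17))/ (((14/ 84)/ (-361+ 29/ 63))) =-569167412/ 37149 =-15321.20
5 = 5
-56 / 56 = -1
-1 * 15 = -15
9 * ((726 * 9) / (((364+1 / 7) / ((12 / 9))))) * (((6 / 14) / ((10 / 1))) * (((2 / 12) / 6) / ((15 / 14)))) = 15246 / 63725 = 0.24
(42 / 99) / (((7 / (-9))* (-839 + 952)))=-6 / 1243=-0.00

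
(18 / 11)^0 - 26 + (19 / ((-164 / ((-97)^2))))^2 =31958398041 / 26896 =1188221.22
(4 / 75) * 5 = 4 / 15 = 0.27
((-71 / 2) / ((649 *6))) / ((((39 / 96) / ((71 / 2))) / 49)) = -988036 / 25311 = -39.04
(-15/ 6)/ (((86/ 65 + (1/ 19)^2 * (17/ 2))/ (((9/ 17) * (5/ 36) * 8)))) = -1173250/ 1074349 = -1.09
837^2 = 700569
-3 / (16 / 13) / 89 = -39 / 1424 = -0.03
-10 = -10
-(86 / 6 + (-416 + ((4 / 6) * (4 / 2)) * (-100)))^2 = -286225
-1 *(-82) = 82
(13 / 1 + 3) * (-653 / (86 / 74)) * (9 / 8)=-434898 / 43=-10113.91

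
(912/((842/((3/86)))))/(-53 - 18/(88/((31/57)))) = -571824/803791303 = -0.00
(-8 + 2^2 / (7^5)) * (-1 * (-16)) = -2151232 / 16807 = -128.00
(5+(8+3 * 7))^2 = 1156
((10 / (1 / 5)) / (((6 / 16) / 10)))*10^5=400000000 / 3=133333333.33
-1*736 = -736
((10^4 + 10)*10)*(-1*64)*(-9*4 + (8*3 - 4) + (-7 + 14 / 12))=419619200 / 3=139873066.67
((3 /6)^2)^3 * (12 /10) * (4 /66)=1 /880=0.00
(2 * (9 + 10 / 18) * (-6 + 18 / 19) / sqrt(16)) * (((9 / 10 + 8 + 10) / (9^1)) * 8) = -405.56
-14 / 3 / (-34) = 7 / 51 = 0.14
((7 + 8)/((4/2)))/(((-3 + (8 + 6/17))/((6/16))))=765/1456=0.53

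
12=12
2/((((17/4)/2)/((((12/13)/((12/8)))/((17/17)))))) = 128/221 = 0.58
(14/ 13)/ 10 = 7/ 65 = 0.11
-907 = -907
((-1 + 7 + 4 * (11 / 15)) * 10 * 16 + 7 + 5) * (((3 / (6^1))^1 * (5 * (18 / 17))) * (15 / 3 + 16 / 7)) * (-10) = -1945800 / 7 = -277971.43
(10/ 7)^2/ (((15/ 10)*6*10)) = 10/ 441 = 0.02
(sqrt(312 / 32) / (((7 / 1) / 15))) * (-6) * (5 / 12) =-75 * sqrt(39) / 28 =-16.73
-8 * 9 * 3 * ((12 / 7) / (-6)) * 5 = 2160 / 7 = 308.57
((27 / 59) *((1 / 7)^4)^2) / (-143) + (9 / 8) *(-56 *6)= -378.00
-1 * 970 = -970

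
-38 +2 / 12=-227 / 6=-37.83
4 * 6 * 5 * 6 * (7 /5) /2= 504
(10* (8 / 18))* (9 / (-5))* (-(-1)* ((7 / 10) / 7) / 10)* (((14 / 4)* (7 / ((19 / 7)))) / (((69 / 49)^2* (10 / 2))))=-823543 / 11307375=-0.07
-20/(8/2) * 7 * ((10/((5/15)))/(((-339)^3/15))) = 0.00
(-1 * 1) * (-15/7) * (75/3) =375/7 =53.57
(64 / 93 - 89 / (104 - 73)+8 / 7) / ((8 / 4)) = -677 / 1302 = -0.52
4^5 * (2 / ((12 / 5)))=2560 / 3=853.33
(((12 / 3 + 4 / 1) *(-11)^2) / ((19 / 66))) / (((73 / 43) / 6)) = 16483104 / 1387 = 11884.00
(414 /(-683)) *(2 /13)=-828 /8879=-0.09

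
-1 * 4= -4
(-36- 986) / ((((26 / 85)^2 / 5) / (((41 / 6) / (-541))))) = 756854875 / 1097148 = 689.84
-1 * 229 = -229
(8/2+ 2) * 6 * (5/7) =180/7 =25.71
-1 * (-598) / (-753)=-598 / 753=-0.79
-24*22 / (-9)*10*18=10560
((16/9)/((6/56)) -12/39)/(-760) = -1429/66690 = -0.02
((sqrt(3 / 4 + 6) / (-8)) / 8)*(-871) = 2613*sqrt(3) / 128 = 35.36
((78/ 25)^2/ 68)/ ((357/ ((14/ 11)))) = 1014/ 1986875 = 0.00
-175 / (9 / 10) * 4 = -7000 / 9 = -777.78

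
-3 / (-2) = 3 / 2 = 1.50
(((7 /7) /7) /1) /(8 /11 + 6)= 11 /518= 0.02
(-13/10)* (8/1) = -52/5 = -10.40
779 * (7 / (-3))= -5453 / 3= -1817.67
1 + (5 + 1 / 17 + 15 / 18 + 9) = 1621 / 102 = 15.89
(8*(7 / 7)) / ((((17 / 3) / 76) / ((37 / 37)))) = 1824 / 17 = 107.29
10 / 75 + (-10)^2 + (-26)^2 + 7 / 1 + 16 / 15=3921 / 5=784.20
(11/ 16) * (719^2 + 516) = 5692247/ 16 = 355765.44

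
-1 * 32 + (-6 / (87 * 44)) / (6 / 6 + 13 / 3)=-32.00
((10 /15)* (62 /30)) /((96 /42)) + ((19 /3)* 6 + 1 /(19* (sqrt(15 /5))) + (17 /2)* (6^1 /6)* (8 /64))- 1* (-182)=sqrt(3) /57 + 159599 /720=221.70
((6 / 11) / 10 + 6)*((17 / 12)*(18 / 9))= 1887 / 110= 17.15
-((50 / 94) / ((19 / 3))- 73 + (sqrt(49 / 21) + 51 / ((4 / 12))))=-71515 / 893- sqrt(21) / 3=-81.61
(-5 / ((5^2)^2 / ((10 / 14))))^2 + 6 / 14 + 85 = 2616251 / 30625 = 85.43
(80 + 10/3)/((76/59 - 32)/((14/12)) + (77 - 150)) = -103250/123063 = -0.84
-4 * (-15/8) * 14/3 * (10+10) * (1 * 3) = 2100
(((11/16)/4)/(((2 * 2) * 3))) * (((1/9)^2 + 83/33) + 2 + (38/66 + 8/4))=6329/62208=0.10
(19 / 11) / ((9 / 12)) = 76 / 33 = 2.30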